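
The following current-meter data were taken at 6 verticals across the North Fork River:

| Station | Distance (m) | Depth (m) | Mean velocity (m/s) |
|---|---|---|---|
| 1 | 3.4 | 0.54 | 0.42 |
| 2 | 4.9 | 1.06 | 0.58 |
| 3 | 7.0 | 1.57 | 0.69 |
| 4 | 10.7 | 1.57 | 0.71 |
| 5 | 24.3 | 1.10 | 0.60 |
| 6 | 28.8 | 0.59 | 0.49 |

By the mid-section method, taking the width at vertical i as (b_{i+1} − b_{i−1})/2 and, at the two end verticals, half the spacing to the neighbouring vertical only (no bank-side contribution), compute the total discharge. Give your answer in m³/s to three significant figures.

w_1 = (4.9 − 3.4)/2 = 0.75 m; q_1 = 0.42 × 0.54 × 0.75 = 0.1701 m³/s
w_2 = (7.0 − 3.4)/2 = 1.8 m; q_2 = 0.58 × 1.06 × 1.8 = 1.107 m³/s
w_3 = (10.7 − 4.9)/2 = 2.9 m; q_3 = 0.69 × 1.57 × 2.9 = 3.142 m³/s
w_4 = (24.3 − 7.0)/2 = 8.65 m; q_4 = 0.71 × 1.57 × 8.65 = 9.642 m³/s
w_5 = (28.8 − 10.7)/2 = 9.05 m; q_5 = 0.60 × 1.10 × 9.05 = 5.973 m³/s
w_6 = (28.8 − 24.3)/2 = 2.25 m; q_6 = 0.49 × 0.59 × 2.25 = 0.6505 m³/s
Q = Σ qᵢ = 20.68 m³/s

20.7 m³/s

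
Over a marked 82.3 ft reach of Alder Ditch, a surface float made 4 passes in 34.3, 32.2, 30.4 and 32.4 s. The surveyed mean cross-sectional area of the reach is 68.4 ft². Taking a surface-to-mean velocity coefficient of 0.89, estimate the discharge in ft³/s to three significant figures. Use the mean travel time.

155 ft³/s

t̄ = (34.3 + 32.2 + 30.4 + 32.4) / 4 = 32.325 s
v_surface = L / t̄ = 82.3 / 32.325 = 2.546 ft/s
v_mean = 0.89 × 2.546 = 2.266 ft/s
Q = A × v_mean = 68.4 × 2.266 = 155.0 ft³/s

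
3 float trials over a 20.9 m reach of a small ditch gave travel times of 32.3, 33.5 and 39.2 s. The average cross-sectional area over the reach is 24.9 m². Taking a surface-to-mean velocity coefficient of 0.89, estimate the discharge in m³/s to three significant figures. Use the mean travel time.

13.2 m³/s

t̄ = (32.3 + 33.5 + 39.2) / 3 = 35 s
v_surface = L / t̄ = 20.9 / 35 = 0.5971 m/s
v_mean = 0.89 × 0.5971 = 0.5315 m/s
Q = A × v_mean = 24.9 × 0.5315 = 13.23 m³/s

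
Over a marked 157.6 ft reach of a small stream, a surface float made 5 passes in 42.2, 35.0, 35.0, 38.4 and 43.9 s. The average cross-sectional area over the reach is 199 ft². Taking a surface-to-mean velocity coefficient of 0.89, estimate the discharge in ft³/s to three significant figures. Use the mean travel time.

t̄ = (42.2 + 35.0 + 35.0 + 38.4 + 43.9) / 5 = 38.9 s
v_surface = L / t̄ = 157.6 / 38.9 = 4.051 ft/s
v_mean = 0.89 × 4.051 = 3.606 ft/s
Q = A × v_mean = 199 × 3.606 = 717.5 ft³/s

718 ft³/s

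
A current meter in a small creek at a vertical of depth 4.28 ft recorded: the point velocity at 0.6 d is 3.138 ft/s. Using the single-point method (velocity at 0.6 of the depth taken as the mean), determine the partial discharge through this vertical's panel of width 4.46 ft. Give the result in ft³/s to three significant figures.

59.9 ft³/s

v̄ = v₀.₆ = 3.138 ft/s
q = v̄ × d × w = 3.138 × 4.28 × 4.46 = 59.90 ft³/s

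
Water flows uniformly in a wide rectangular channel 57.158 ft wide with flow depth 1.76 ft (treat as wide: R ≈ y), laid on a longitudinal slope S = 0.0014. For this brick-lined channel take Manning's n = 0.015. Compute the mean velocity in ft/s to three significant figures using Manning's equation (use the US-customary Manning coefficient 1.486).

5.40 ft/s

A = b·y = 57.158 × 1.76 = 100.6 ft²
Wide channel: R ≈ y = 1.76 ft
Q = (1.486/n)·A·R^(2/3)·S^(1/2) = (1.486/0.015) × 100.6 × 1.760^(2/3) × 0.0014^(1/2) = 543.6 ft³/s
V = Q/A = 543.6/100.6 = 5.403 ft/s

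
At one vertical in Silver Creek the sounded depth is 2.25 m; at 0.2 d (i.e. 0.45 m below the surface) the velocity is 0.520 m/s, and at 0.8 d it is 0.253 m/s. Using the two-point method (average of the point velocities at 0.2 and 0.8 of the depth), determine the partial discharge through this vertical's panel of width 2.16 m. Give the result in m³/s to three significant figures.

v̄ = (0.520 + 0.253) / 2 = 0.3865 m/s
q = v̄ × d × w = 0.3865 × 2.25 × 2.16 = 1.878 m³/s

1.88 m³/s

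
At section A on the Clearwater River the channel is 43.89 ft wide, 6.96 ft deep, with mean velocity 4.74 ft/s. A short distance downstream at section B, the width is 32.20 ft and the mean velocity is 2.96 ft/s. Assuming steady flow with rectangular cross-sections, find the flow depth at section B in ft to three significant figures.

15.2 ft

Q = A₁V₁ = (43.89×6.96) × 4.74 = 1448 ft³/s
d₂ = Q/(b₂ V₂) = 1448/(32.20×2.96) = 15.19 ft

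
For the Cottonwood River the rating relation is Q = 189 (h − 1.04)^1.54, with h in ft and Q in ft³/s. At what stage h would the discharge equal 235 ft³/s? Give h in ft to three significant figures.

h − h₀ = (Q/C)^(1/b) = (235/189)^(1/1.54) = 1.152 ft
h = 1.04 + 1.152 = 2.192 ft

2.19 ft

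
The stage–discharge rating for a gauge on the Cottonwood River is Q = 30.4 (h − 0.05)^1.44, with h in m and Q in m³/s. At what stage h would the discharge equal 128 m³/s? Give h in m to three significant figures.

2.76 m

h − h₀ = (Q/C)^(1/b) = (128/30.4)^(1/1.44) = 2.714 m
h = 0.05 + 2.714 = 2.764 m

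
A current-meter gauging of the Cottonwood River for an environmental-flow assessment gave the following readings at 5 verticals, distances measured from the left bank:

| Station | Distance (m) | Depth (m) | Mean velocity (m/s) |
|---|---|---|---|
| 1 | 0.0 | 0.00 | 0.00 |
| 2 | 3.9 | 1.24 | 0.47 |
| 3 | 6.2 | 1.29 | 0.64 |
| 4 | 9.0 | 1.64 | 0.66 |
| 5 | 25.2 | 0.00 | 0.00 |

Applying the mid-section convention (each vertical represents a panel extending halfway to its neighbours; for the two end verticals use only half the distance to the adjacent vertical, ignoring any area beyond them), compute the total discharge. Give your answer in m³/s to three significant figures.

14.2 m³/s

w_2 = (6.2 − 0.0)/2 = 3.1 m; q_2 = 0.47 × 1.24 × 3.1 = 1.807 m³/s
w_3 = (9.0 − 3.9)/2 = 2.55 m; q_3 = 0.64 × 1.29 × 2.55 = 2.105 m³/s
w_4 = (25.2 − 6.2)/2 = 9.5 m; q_4 = 0.66 × 1.64 × 9.5 = 10.28 m³/s
Stations 1, 5 contribute zero (depth or velocity is 0).
Q = Σ qᵢ = 14.19 m³/s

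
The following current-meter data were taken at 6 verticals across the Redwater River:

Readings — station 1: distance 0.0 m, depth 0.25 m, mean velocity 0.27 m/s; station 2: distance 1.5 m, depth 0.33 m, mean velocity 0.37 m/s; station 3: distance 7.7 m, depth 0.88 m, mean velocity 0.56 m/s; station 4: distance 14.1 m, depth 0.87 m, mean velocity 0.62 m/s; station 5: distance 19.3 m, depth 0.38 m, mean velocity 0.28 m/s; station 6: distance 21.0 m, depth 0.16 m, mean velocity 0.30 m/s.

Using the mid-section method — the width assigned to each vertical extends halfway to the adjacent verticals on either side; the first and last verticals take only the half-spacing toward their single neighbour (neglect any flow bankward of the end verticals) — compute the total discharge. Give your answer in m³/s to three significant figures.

7.16 m³/s

w_1 = (1.5 − 0.0)/2 = 0.75 m; q_1 = 0.27 × 0.25 × 0.75 = 0.05063 m³/s
w_2 = (7.7 − 0.0)/2 = 3.85 m; q_2 = 0.37 × 0.33 × 3.85 = 0.4701 m³/s
w_3 = (14.1 − 1.5)/2 = 6.3 m; q_3 = 0.56 × 0.88 × 6.3 = 3.105 m³/s
w_4 = (19.3 − 7.7)/2 = 5.8 m; q_4 = 0.62 × 0.87 × 5.8 = 3.129 m³/s
w_5 = (21.0 − 14.1)/2 = 3.45 m; q_5 = 0.28 × 0.38 × 3.45 = 0.3671 m³/s
w_6 = (21.0 − 19.3)/2 = 0.85 m; q_6 = 0.30 × 0.16 × 0.85 = 0.04080 m³/s
Q = Σ qᵢ = 7.162 m³/s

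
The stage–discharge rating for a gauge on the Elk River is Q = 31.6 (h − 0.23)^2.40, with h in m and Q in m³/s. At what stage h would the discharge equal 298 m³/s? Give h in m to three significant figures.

h − h₀ = (Q/C)^(1/b) = (298/31.6)^(1/2.40) = 2.547 m
h = 0.23 + 2.547 = 2.777 m

2.78 m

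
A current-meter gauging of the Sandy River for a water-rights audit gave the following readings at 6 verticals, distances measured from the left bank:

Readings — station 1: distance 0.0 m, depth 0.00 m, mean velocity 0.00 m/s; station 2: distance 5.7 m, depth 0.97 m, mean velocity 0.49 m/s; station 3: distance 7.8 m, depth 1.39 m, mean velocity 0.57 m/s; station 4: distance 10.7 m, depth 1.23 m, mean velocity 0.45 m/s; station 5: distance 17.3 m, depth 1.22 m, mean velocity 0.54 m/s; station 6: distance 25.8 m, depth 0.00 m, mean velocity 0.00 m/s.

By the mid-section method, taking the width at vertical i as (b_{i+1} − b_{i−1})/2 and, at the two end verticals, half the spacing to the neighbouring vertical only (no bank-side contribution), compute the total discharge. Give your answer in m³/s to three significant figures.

w_2 = (7.8 − 0.0)/2 = 3.9 m; q_2 = 0.49 × 0.97 × 3.9 = 1.854 m³/s
w_3 = (10.7 − 5.7)/2 = 2.5 m; q_3 = 0.57 × 1.39 × 2.5 = 1.981 m³/s
w_4 = (17.3 − 7.8)/2 = 4.75 m; q_4 = 0.45 × 1.23 × 4.75 = 2.629 m³/s
w_5 = (25.8 − 10.7)/2 = 7.55 m; q_5 = 0.54 × 1.22 × 7.55 = 4.974 m³/s
Stations 1, 6 contribute zero (depth or velocity is 0).
Q = Σ qᵢ = 11.44 m³/s

11.4 m³/s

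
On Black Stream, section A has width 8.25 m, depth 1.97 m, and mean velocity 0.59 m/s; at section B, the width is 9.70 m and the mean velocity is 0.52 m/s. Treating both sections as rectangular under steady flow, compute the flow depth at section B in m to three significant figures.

1.90 m

Q = A₁V₁ = (8.25×1.97) × 0.59 = 9.589 m³/s
d₂ = Q/(b₂ V₂) = 9.589/(9.70×0.52) = 1.901 m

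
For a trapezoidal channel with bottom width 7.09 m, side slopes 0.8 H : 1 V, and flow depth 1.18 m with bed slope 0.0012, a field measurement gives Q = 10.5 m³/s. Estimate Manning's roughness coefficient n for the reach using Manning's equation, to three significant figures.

A = (b + z·y)·y = (7.09 + 0.8×1.18)×1.18 = 9.480 m²
P = b + 2y√(1+z²) = 7.09 + 2×1.18×√(1+0.8²) = 10.11 m
R = A/P = 9.480/10.11 = 0.9375 m
n = (1/Q)·A·R^(2/3)·S^(1/2) = (1/10.5) × 9.480 × 0.9579 × 0.03464 = 0.02996

0.0300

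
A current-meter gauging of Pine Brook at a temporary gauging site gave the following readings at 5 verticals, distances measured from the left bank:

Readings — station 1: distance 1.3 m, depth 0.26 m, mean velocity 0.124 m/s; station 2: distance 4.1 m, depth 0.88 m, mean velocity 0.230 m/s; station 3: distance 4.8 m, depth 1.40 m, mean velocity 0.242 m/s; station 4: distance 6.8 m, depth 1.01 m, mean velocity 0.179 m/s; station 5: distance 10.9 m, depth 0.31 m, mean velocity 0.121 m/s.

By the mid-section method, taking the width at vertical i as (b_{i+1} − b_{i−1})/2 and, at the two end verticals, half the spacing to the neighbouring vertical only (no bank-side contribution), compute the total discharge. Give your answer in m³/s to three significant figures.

w_1 = (4.1 − 1.3)/2 = 1.4 m; q_1 = 0.124 × 0.26 × 1.4 = 0.04514 m³/s
w_2 = (4.8 − 1.3)/2 = 1.75 m; q_2 = 0.230 × 0.88 × 1.75 = 0.3542 m³/s
w_3 = (6.8 − 4.1)/2 = 1.35 m; q_3 = 0.242 × 1.40 × 1.35 = 0.4574 m³/s
w_4 = (10.9 − 4.8)/2 = 3.05 m; q_4 = 0.179 × 1.01 × 3.05 = 0.5514 m³/s
w_5 = (10.9 − 6.8)/2 = 2.05 m; q_5 = 0.121 × 0.31 × 2.05 = 0.07690 m³/s
Q = Σ qᵢ = 1.485 m³/s

1.49 m³/s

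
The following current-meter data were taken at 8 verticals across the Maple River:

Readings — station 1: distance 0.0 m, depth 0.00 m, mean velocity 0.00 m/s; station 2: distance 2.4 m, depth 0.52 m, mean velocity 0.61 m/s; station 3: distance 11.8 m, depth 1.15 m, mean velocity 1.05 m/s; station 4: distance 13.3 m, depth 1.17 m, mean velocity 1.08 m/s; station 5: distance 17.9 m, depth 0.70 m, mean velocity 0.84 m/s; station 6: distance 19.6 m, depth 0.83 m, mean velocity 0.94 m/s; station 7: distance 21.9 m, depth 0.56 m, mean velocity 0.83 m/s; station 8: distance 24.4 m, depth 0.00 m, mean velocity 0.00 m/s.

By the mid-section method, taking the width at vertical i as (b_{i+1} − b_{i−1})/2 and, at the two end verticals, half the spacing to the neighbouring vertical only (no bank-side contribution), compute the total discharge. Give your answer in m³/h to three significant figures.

w_2 = (11.8 − 0.0)/2 = 5.9 m; q_2 = 0.61 × 0.52 × 5.9 = 1.871 m³/s
w_3 = (13.3 − 2.4)/2 = 5.45 m; q_3 = 1.05 × 1.15 × 5.45 = 6.581 m³/s
w_4 = (17.9 − 11.8)/2 = 3.05 m; q_4 = 1.08 × 1.17 × 3.05 = 3.854 m³/s
w_5 = (19.6 − 13.3)/2 = 3.15 m; q_5 = 0.84 × 0.70 × 3.15 = 1.852 m³/s
w_6 = (21.9 − 17.9)/2 = 2 m; q_6 = 0.94 × 0.83 × 2 = 1.560 m³/s
w_7 = (24.4 − 19.6)/2 = 2.4 m; q_7 = 0.83 × 0.56 × 2.4 = 1.116 m³/s
Stations 1, 8 contribute zero (depth or velocity is 0).
Q = Σ qᵢ = 16.83 m³/s
= 16.83 × 3600 = 60600 m³/h

60600 m³/h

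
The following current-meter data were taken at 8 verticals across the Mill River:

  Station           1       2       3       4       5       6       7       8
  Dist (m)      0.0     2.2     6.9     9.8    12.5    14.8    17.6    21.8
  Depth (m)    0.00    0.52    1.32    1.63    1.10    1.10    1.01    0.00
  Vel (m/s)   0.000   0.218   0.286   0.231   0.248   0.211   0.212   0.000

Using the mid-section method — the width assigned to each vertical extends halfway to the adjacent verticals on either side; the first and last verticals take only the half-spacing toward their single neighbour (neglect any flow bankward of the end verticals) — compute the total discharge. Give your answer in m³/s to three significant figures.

w_2 = (6.9 − 0.0)/2 = 3.45 m; q_2 = 0.218 × 0.52 × 3.45 = 0.3911 m³/s
w_3 = (9.8 − 2.2)/2 = 3.8 m; q_3 = 0.286 × 1.32 × 3.8 = 1.435 m³/s
w_4 = (12.5 − 6.9)/2 = 2.8 m; q_4 = 0.231 × 1.63 × 2.8 = 1.054 m³/s
w_5 = (14.8 − 9.8)/2 = 2.5 m; q_5 = 0.248 × 1.10 × 2.5 = 0.6820 m³/s
w_6 = (17.6 − 12.5)/2 = 2.55 m; q_6 = 0.211 × 1.10 × 2.55 = 0.5919 m³/s
w_7 = (21.8 − 14.8)/2 = 3.5 m; q_7 = 0.212 × 1.01 × 3.5 = 0.7494 m³/s
Stations 1, 8 contribute zero (depth or velocity is 0).
Q = Σ qᵢ = 4.903 m³/s

4.90 m³/s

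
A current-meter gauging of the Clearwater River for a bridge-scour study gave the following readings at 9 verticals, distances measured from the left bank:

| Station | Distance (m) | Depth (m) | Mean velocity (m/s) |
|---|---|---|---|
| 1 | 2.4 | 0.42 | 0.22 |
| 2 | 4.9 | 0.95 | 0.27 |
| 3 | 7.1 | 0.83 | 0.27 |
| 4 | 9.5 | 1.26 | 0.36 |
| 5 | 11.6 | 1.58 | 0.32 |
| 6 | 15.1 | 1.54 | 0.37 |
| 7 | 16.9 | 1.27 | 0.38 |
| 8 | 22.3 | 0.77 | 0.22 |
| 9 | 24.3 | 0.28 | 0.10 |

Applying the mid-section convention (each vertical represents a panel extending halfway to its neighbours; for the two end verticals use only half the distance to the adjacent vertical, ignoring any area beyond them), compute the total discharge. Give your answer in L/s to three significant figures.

w_1 = (4.9 − 2.4)/2 = 1.25 m; q_1 = 0.22 × 0.42 × 1.25 = 0.1155 m³/s
w_2 = (7.1 − 2.4)/2 = 2.35 m; q_2 = 0.27 × 0.95 × 2.35 = 0.6028 m³/s
w_3 = (9.5 − 4.9)/2 = 2.3 m; q_3 = 0.27 × 0.83 × 2.3 = 0.5154 m³/s
w_4 = (11.6 − 7.1)/2 = 2.25 m; q_4 = 0.36 × 1.26 × 2.25 = 1.021 m³/s
w_5 = (15.1 − 9.5)/2 = 2.8 m; q_5 = 0.32 × 1.58 × 2.8 = 1.416 m³/s
w_6 = (16.9 − 11.6)/2 = 2.65 m; q_6 = 0.37 × 1.54 × 2.65 = 1.510 m³/s
w_7 = (22.3 − 15.1)/2 = 3.6 m; q_7 = 0.38 × 1.27 × 3.6 = 1.737 m³/s
w_8 = (24.3 − 16.9)/2 = 3.7 m; q_8 = 0.22 × 0.77 × 3.7 = 0.6268 m³/s
w_9 = (24.3 − 22.3)/2 = 1 m; q_9 = 0.10 × 0.28 × 1 = 0.02800 m³/s
Q = Σ qᵢ = 7.572 m³/s
= 7.572 × 1000 = 7572 L/s

7570 L/s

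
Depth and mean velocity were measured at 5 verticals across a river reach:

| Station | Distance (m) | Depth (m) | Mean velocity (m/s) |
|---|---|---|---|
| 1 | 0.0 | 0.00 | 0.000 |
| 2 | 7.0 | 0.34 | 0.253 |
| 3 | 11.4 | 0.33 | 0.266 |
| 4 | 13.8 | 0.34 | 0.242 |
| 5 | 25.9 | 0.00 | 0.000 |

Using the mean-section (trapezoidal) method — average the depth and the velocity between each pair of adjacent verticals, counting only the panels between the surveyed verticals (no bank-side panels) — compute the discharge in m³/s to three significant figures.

0.986 m³/s

Panel 1-2: Δb = 7 m, d̄ = (0.00+0.34)/2 = 0.17, v̄ = (0.000+0.253)/2 = 0.1265 → q = 7×0.17×0.1265 = 0.1505 m³/s
Panel 2-3: Δb = 4.4 m, d̄ = (0.34+0.33)/2 = 0.335, v̄ = (0.253+0.266)/2 = 0.2595 → q = 4.4×0.335×0.2595 = 0.3825 m³/s
Panel 3-4: Δb = 2.4 m, d̄ = (0.33+0.34)/2 = 0.335, v̄ = (0.266+0.242)/2 = 0.254 → q = 2.4×0.335×0.254 = 0.2042 m³/s
Panel 4-5: Δb = 12.1 m, d̄ = (0.34+0.00)/2 = 0.17, v̄ = (0.242+0.000)/2 = 0.121 → q = 12.1×0.17×0.121 = 0.2489 m³/s
Q = Σ q = 0.9862 m³/s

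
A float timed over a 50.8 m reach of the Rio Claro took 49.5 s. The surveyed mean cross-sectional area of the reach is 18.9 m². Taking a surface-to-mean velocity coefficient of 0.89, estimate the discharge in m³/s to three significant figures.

v_surface = L / t̄ = 50.8 / 49.5 = 1.026 m/s
v_mean = 0.89 × 1.026 = 0.9134 m/s
Q = A × v_mean = 18.9 × 0.9134 = 17.26 m³/s

17.3 m³/s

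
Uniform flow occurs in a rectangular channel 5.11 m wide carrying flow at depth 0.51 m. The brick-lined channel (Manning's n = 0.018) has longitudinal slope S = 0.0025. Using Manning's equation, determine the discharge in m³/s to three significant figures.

A = b·y = 5.11 × 0.51 = 2.606 m²
P = b + 2y = 5.11 + 2×0.51 = 6.130 m
R = A/P = 2.606/6.130 = 0.4251 m
Q = (1/n)·A·R^(2/3)·S^(1/2) = (1/0.018) × 2.606 × 0.4251^(2/3) × 0.0025^(1/2) = 4.093 m³/s

4.09 m³/s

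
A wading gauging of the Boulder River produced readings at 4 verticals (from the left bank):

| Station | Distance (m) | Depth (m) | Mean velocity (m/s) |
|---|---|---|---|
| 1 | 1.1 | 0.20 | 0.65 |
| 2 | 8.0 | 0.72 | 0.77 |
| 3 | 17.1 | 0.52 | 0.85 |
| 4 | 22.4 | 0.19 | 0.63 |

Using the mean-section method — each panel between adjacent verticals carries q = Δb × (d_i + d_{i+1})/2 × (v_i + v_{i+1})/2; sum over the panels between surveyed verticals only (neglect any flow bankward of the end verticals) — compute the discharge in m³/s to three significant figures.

8.22 m³/s

Panel 1-2: Δb = 6.9 m, d̄ = (0.20+0.72)/2 = 0.46, v̄ = (0.65+0.77)/2 = 0.71 → q = 6.9×0.46×0.71 = 2.254 m³/s
Panel 2-3: Δb = 9.1 m, d̄ = (0.72+0.52)/2 = 0.62, v̄ = (0.77+0.85)/2 = 0.81 → q = 9.1×0.62×0.81 = 4.570 m³/s
Panel 3-4: Δb = 5.3 m, d̄ = (0.52+0.19)/2 = 0.355, v̄ = (0.85+0.63)/2 = 0.74 → q = 5.3×0.355×0.74 = 1.392 m³/s
Q = Σ q = 8.216 m³/s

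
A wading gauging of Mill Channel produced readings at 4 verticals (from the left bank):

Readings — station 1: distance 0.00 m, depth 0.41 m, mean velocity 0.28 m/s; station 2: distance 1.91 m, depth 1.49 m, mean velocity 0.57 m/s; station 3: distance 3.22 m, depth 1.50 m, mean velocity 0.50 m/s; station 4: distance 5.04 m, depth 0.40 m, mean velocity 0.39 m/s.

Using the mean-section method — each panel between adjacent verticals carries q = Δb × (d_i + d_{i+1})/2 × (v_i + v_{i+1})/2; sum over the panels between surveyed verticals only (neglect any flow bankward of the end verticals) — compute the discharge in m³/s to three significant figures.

Panel 1-2: Δb = 1.91 m, d̄ = (0.41+1.49)/2 = 0.95, v̄ = (0.28+0.57)/2 = 0.425 → q = 1.91×0.95×0.425 = 0.7712 m³/s
Panel 2-3: Δb = 1.31 m, d̄ = (1.49+1.50)/2 = 1.495, v̄ = (0.57+0.50)/2 = 0.535 → q = 1.31×1.495×0.535 = 1.048 m³/s
Panel 3-4: Δb = 1.82 m, d̄ = (1.50+0.40)/2 = 0.95, v̄ = (0.50+0.39)/2 = 0.445 → q = 1.82×0.95×0.445 = 0.7694 m³/s
Q = Σ q = 2.588 m³/s

2.59 m³/s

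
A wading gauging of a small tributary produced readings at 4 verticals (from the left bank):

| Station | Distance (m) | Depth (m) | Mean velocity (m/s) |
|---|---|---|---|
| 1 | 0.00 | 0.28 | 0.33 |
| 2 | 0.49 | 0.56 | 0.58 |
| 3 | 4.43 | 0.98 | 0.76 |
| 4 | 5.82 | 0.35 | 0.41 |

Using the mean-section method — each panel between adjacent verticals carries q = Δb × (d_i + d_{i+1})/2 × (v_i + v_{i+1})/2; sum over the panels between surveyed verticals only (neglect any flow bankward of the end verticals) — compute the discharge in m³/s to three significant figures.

2.67 m³/s

Panel 1-2: Δb = 0.49 m, d̄ = (0.28+0.56)/2 = 0.42, v̄ = (0.33+0.58)/2 = 0.455 → q = 0.49×0.42×0.455 = 0.09364 m³/s
Panel 2-3: Δb = 3.94 m, d̄ = (0.56+0.98)/2 = 0.77, v̄ = (0.58+0.76)/2 = 0.67 → q = 3.94×0.77×0.67 = 2.033 m³/s
Panel 3-4: Δb = 1.39 m, d̄ = (0.98+0.35)/2 = 0.665, v̄ = (0.76+0.41)/2 = 0.585 → q = 1.39×0.665×0.585 = 0.5407 m³/s
Q = Σ q = 2.667 m³/s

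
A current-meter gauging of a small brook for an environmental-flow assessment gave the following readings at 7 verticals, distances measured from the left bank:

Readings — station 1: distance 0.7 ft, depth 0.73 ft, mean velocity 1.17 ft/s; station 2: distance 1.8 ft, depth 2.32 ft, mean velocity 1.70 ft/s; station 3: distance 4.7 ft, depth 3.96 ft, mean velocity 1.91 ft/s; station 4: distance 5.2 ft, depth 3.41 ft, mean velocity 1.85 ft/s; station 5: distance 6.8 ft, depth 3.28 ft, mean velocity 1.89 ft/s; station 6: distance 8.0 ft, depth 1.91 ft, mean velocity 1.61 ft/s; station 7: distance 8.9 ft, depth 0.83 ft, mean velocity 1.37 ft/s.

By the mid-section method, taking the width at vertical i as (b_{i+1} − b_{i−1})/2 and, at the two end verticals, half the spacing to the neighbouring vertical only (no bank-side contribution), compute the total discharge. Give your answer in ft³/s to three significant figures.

40.3 ft³/s

w_1 = (1.8 − 0.7)/2 = 0.55 ft; q_1 = 1.17 × 0.73 × 0.55 = 0.4698 ft³/s
w_2 = (4.7 − 0.7)/2 = 2 ft; q_2 = 1.70 × 2.32 × 2 = 7.888 ft³/s
w_3 = (5.2 − 1.8)/2 = 1.7 ft; q_3 = 1.91 × 3.96 × 1.7 = 12.86 ft³/s
w_4 = (6.8 − 4.7)/2 = 1.05 ft; q_4 = 1.85 × 3.41 × 1.05 = 6.624 ft³/s
w_5 = (8.0 − 5.2)/2 = 1.4 ft; q_5 = 1.89 × 3.28 × 1.4 = 8.679 ft³/s
w_6 = (8.9 − 6.8)/2 = 1.05 ft; q_6 = 1.61 × 1.91 × 1.05 = 3.229 ft³/s
w_7 = (8.9 − 8.0)/2 = 0.45 ft; q_7 = 1.37 × 0.83 × 0.45 = 0.5117 ft³/s
Q = Σ qᵢ = 40.26 ft³/s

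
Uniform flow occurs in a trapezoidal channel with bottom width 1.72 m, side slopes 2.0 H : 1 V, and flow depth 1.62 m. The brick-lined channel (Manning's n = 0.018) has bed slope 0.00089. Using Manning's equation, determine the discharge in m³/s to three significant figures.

A = (b + z·y)·y = (1.72 + 2.0×1.62)×1.62 = 8.035 m²
P = b + 2y√(1+z²) = 1.72 + 2×1.62×√(1+2.0²) = 8.965 m
R = A/P = 8.035/8.965 = 0.8963 m
Q = (1/n)·A·R^(2/3)·S^(1/2) = (1/0.018) × 8.035 × 0.8963^(2/3) × 0.00089^(1/2) = 12.38 m³/s

12.4 m³/s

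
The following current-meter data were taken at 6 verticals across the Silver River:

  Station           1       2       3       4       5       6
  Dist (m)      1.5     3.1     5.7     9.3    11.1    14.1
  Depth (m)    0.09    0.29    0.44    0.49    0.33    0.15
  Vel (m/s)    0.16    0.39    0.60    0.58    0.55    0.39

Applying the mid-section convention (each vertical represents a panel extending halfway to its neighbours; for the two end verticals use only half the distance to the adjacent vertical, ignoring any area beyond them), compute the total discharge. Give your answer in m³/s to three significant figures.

w_1 = (3.1 − 1.5)/2 = 0.8 m; q_1 = 0.16 × 0.09 × 0.8 = 0.01152 m³/s
w_2 = (5.7 − 1.5)/2 = 2.1 m; q_2 = 0.39 × 0.29 × 2.1 = 0.2375 m³/s
w_3 = (9.3 − 3.1)/2 = 3.1 m; q_3 = 0.60 × 0.44 × 3.1 = 0.8184 m³/s
w_4 = (11.1 − 5.7)/2 = 2.7 m; q_4 = 0.58 × 0.49 × 2.7 = 0.7673 m³/s
w_5 = (14.1 − 9.3)/2 = 2.4 m; q_5 = 0.55 × 0.33 × 2.4 = 0.4356 m³/s
w_6 = (14.1 − 11.1)/2 = 1.5 m; q_6 = 0.39 × 0.15 × 1.5 = 0.08775 m³/s
Q = Σ qᵢ = 2.358 m³/s

2.36 m³/s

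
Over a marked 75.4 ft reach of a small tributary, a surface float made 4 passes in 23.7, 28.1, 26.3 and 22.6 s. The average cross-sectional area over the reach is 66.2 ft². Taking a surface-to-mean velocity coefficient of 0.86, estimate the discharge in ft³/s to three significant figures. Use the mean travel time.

171 ft³/s

t̄ = (23.7 + 28.1 + 26.3 + 22.6) / 4 = 25.175 s
v_surface = L / t̄ = 75.4 / 25.175 = 2.995 ft/s
v_mean = 0.86 × 2.995 = 2.576 ft/s
Q = A × v_mean = 66.2 × 2.576 = 170.5 ft³/s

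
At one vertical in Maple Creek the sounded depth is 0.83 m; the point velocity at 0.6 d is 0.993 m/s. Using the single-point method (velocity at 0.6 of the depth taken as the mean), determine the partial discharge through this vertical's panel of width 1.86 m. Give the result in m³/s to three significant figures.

1.53 m³/s

v̄ = v₀.₆ = 0.993 m/s
q = v̄ × d × w = 0.9930 × 0.83 × 1.86 = 1.533 m³/s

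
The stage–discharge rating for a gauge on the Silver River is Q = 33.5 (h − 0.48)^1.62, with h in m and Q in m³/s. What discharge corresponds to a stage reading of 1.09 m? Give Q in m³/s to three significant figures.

15.0 m³/s

Q = 33.5 × (1.09 − 0.48)^1.62 = 33.5 × 0.61^1.62 = 15.04 m³/s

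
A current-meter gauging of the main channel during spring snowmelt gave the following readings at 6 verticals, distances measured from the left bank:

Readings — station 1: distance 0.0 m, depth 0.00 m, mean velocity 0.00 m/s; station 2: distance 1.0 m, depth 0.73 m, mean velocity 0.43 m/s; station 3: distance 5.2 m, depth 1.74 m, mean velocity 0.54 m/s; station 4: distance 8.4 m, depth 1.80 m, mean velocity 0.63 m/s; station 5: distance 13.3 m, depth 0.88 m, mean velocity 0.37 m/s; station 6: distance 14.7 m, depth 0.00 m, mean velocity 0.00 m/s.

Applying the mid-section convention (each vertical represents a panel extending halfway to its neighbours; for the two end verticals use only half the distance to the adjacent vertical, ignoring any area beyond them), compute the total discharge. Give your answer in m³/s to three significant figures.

9.91 m³/s

w_2 = (5.2 − 0.0)/2 = 2.6 m; q_2 = 0.43 × 0.73 × 2.6 = 0.8161 m³/s
w_3 = (8.4 − 1.0)/2 = 3.7 m; q_3 = 0.54 × 1.74 × 3.7 = 3.477 m³/s
w_4 = (13.3 − 5.2)/2 = 4.05 m; q_4 = 0.63 × 1.80 × 4.05 = 4.593 m³/s
w_5 = (14.7 − 8.4)/2 = 3.15 m; q_5 = 0.37 × 0.88 × 3.15 = 1.026 m³/s
Stations 1, 6 contribute zero (depth or velocity is 0).
Q = Σ qᵢ = 9.911 m³/s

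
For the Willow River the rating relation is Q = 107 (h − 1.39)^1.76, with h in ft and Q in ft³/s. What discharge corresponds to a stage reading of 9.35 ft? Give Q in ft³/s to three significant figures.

4120 ft³/s

Q = 107 × (9.35 − 1.39)^1.76 = 107 × 7.96^1.76 = 4121 ft³/s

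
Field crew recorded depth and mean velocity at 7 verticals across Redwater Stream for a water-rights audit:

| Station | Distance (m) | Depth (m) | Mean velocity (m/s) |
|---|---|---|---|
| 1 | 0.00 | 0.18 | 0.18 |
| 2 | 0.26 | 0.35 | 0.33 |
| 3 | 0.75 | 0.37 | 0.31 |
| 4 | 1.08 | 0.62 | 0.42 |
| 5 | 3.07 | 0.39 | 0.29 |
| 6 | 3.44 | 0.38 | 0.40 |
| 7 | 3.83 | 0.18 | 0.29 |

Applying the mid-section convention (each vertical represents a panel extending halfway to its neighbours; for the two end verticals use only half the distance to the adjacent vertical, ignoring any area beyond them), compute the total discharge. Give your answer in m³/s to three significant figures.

0.598 m³/s

w_1 = (0.26 − 0.00)/2 = 0.13 m; q_1 = 0.18 × 0.18 × 0.13 = 0.004212 m³/s
w_2 = (0.75 − 0.00)/2 = 0.375 m; q_2 = 0.33 × 0.35 × 0.375 = 0.04331 m³/s
w_3 = (1.08 − 0.26)/2 = 0.41 m; q_3 = 0.31 × 0.37 × 0.41 = 0.04703 m³/s
w_4 = (3.07 − 0.75)/2 = 1.16 m; q_4 = 0.42 × 0.62 × 1.16 = 0.3021 m³/s
w_5 = (3.44 − 1.08)/2 = 1.18 m; q_5 = 0.29 × 0.39 × 1.18 = 0.1335 m³/s
w_6 = (3.83 − 3.07)/2 = 0.38 m; q_6 = 0.40 × 0.38 × 0.38 = 0.05776 m³/s
w_7 = (3.83 − 3.44)/2 = 0.195 m; q_7 = 0.29 × 0.18 × 0.195 = 0.01018 m³/s
Q = Σ qᵢ = 0.5980 m³/s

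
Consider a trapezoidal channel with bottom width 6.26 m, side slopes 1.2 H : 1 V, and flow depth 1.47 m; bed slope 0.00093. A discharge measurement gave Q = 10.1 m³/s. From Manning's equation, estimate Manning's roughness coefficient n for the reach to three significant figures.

0.0376

A = (b + z·y)·y = (6.26 + 1.2×1.47)×1.47 = 11.80 m²
P = b + 2y√(1+z²) = 6.26 + 2×1.47×√(1+1.2²) = 10.85 m
R = A/P = 11.80/10.85 = 1.087 m
n = (1/Q)·A·R^(2/3)·S^(1/2) = (1/10.1) × 11.80 × 1.057 × 0.03050 = 0.03765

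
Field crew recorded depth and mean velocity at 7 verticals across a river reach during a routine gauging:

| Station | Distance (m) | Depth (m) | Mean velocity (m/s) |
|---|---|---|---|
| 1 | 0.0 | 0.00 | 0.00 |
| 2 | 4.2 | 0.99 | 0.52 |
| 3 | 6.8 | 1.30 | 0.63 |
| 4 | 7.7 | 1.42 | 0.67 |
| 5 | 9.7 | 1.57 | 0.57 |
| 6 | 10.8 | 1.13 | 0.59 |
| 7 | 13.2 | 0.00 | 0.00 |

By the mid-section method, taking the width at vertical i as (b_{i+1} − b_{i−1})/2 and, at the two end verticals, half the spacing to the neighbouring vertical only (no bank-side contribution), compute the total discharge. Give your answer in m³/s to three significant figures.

w_2 = (6.8 − 0.0)/2 = 3.4 m; q_2 = 0.52 × 0.99 × 3.4 = 1.750 m³/s
w_3 = (7.7 − 4.2)/2 = 1.75 m; q_3 = 0.63 × 1.30 × 1.75 = 1.433 m³/s
w_4 = (9.7 − 6.8)/2 = 1.45 m; q_4 = 0.67 × 1.42 × 1.45 = 1.380 m³/s
w_5 = (10.8 − 7.7)/2 = 1.55 m; q_5 = 0.57 × 1.57 × 1.55 = 1.387 m³/s
w_6 = (13.2 − 9.7)/2 = 1.75 m; q_6 = 0.59 × 1.13 × 1.75 = 1.167 m³/s
Stations 1, 7 contribute zero (depth or velocity is 0).
Q = Σ qᵢ = 7.117 m³/s

7.12 m³/s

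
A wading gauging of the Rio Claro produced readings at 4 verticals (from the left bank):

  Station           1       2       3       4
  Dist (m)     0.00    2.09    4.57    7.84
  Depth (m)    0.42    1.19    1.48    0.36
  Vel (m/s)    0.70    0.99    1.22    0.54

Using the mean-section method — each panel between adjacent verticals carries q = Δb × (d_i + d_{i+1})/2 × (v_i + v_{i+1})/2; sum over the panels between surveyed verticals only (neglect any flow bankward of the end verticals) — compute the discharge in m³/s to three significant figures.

Panel 1-2: Δb = 2.09 m, d̄ = (0.42+1.19)/2 = 0.805, v̄ = (0.70+0.99)/2 = 0.845 → q = 2.09×0.805×0.845 = 1.422 m³/s
Panel 2-3: Δb = 2.48 m, d̄ = (1.19+1.48)/2 = 1.335, v̄ = (0.99+1.22)/2 = 1.105 → q = 2.48×1.335×1.105 = 3.658 m³/s
Panel 3-4: Δb = 3.27 m, d̄ = (1.48+0.36)/2 = 0.92, v̄ = (1.22+0.54)/2 = 0.88 → q = 3.27×0.92×0.88 = 2.647 m³/s
Q = Σ q = 7.727 m³/s

7.73 m³/s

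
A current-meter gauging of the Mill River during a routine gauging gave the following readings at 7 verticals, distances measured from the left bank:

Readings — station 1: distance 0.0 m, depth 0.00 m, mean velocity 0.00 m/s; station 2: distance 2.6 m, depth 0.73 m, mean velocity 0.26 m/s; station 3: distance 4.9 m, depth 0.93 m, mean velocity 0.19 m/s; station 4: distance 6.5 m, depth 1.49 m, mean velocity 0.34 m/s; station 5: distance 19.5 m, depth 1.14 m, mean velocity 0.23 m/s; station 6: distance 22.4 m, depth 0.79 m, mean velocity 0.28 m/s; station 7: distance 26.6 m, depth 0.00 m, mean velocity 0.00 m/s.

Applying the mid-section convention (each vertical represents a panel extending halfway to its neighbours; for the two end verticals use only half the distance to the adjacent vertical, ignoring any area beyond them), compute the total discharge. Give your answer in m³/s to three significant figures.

7.38 m³/s

w_2 = (4.9 − 0.0)/2 = 2.45 m; q_2 = 0.26 × 0.73 × 2.45 = 0.4650 m³/s
w_3 = (6.5 − 2.6)/2 = 1.95 m; q_3 = 0.19 × 0.93 × 1.95 = 0.3446 m³/s
w_4 = (19.5 − 4.9)/2 = 7.3 m; q_4 = 0.34 × 1.49 × 7.3 = 3.698 m³/s
w_5 = (22.4 − 6.5)/2 = 7.95 m; q_5 = 0.23 × 1.14 × 7.95 = 2.084 m³/s
w_6 = (26.6 − 19.5)/2 = 3.55 m; q_6 = 0.28 × 0.79 × 3.55 = 0.7853 m³/s
Stations 1, 7 contribute zero (depth or velocity is 0).
Q = Σ qᵢ = 7.378 m³/s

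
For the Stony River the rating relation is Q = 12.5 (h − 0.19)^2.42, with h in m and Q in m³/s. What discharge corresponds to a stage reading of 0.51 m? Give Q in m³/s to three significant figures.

Q = 12.5 × (0.51 − 0.19)^2.42 = 12.5 × 0.32^2.42 = 0.7932 m³/s

0.793 m³/s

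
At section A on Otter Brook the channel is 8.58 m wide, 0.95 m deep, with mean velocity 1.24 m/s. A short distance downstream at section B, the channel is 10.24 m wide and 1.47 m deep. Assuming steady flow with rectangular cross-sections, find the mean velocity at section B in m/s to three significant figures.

Q = A₁V₁ = (8.58×0.95) × 1.24 = 10.11 m³/s
A₂ = 10.24 × 1.47 = 15.05 m²
V₂ = Q/A₂ = 10.11/15.05 = 0.6715 m/s

0.671 m/s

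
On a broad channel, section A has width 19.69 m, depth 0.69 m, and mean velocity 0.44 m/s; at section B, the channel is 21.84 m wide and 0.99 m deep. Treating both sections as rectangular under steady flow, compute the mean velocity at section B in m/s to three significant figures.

0.276 m/s

Q = A₁V₁ = (19.69×0.69) × 0.44 = 5.978 m³/s
A₂ = 21.84 × 0.99 = 21.62 m²
V₂ = Q/A₂ = 5.978/21.62 = 0.2765 m/s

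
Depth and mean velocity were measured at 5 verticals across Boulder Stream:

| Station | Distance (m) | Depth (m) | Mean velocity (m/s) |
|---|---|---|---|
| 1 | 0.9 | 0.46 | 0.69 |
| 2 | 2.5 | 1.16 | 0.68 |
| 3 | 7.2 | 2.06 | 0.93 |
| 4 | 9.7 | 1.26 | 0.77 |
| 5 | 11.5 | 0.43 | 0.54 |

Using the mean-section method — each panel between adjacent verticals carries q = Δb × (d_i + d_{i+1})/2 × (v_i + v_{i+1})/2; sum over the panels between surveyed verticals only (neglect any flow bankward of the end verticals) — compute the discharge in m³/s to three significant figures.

11.5 m³/s

Panel 1-2: Δb = 1.6 m, d̄ = (0.46+1.16)/2 = 0.81, v̄ = (0.69+0.68)/2 = 0.685 → q = 1.6×0.81×0.685 = 0.8878 m³/s
Panel 2-3: Δb = 4.7 m, d̄ = (1.16+2.06)/2 = 1.61, v̄ = (0.68+0.93)/2 = 0.805 → q = 4.7×1.61×0.805 = 6.091 m³/s
Panel 3-4: Δb = 2.5 m, d̄ = (2.06+1.26)/2 = 1.66, v̄ = (0.93+0.77)/2 = 0.85 → q = 2.5×1.66×0.85 = 3.528 m³/s
Panel 4-5: Δb = 1.8 m, d̄ = (1.26+0.43)/2 = 0.845, v̄ = (0.77+0.54)/2 = 0.655 → q = 1.8×0.845×0.655 = 0.9963 m³/s
Q = Σ q = 11.50 m³/s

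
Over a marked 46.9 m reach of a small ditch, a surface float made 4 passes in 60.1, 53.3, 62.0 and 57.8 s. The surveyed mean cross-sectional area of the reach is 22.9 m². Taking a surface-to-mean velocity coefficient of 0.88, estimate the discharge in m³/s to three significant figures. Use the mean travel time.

16.2 m³/s

t̄ = (60.1 + 53.3 + 62.0 + 57.8) / 4 = 58.3 s
v_surface = L / t̄ = 46.9 / 58.3 = 0.8045 m/s
v_mean = 0.88 × 0.8045 = 0.7079 m/s
Q = A × v_mean = 22.9 × 0.7079 = 16.21 m³/s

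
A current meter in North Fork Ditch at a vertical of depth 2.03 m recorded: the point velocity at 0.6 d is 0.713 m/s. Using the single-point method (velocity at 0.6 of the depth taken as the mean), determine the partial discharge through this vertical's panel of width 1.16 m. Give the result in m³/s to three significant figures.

1.68 m³/s

v̄ = v₀.₆ = 0.713 m/s
q = v̄ × d × w = 0.7130 × 2.03 × 1.16 = 1.679 m³/s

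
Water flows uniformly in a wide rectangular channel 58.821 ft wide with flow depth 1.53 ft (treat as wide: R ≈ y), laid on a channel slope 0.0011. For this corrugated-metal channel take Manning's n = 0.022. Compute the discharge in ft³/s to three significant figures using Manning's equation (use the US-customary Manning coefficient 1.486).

A = b·y = 58.821 × 1.53 = 90.00 ft²
Wide channel: R ≈ y = 1.53 ft
Q = (1.486/n)·A·R^(2/3)·S^(1/2) = (1.486/0.022) × 90.00 × 1.530^(2/3) × 0.0011^(1/2) = 267.7 ft³/s

268 ft³/s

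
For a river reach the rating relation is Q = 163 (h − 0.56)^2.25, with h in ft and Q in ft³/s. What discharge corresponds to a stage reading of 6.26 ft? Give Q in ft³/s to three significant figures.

Q = 163 × (6.26 − 0.56)^2.25 = 163 × 5.7^2.25 = 8183 ft³/s

8180 ft³/s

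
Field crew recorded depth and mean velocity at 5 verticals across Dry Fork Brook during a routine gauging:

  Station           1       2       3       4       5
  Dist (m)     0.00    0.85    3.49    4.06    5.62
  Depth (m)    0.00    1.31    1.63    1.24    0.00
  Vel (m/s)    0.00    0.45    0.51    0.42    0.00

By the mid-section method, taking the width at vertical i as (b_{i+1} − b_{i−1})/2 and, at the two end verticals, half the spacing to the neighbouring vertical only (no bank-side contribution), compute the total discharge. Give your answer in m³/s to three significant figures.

2.92 m³/s

w_2 = (3.49 − 0.00)/2 = 1.745 m; q_2 = 0.45 × 1.31 × 1.745 = 1.029 m³/s
w_3 = (4.06 − 0.85)/2 = 1.605 m; q_3 = 0.51 × 1.63 × 1.605 = 1.334 m³/s
w_4 = (5.62 − 3.49)/2 = 1.065 m; q_4 = 0.42 × 1.24 × 1.065 = 0.5547 m³/s
Stations 1, 5 contribute zero (depth or velocity is 0).
Q = Σ qᵢ = 2.918 m³/s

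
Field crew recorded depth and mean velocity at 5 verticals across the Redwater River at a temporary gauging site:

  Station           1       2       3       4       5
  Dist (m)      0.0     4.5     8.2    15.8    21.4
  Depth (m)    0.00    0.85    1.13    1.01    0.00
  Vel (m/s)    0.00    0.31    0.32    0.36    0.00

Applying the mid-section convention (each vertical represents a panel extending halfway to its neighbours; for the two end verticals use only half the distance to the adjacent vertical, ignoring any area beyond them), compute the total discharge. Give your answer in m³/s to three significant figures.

5.52 m³/s

w_2 = (8.2 − 0.0)/2 = 4.1 m; q_2 = 0.31 × 0.85 × 4.1 = 1.080 m³/s
w_3 = (15.8 − 4.5)/2 = 5.65 m; q_3 = 0.32 × 1.13 × 5.65 = 2.043 m³/s
w_4 = (21.4 − 8.2)/2 = 6.6 m; q_4 = 0.36 × 1.01 × 6.6 = 2.400 m³/s
Stations 1, 5 contribute zero (depth or velocity is 0).
Q = Σ qᵢ = 5.523 m³/s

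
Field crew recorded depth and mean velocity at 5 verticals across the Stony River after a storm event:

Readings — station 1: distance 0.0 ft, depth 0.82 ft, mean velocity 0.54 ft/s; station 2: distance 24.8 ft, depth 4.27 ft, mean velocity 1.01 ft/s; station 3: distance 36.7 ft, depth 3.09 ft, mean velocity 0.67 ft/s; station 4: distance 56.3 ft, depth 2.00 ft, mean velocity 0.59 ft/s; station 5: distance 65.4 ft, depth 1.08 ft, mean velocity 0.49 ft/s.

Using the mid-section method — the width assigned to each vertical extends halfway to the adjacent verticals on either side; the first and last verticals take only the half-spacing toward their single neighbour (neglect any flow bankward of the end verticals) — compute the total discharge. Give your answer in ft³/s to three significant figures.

w_1 = (24.8 − 0.0)/2 = 12.4 ft; q_1 = 0.54 × 0.82 × 12.4 = 5.491 ft³/s
w_2 = (36.7 − 0.0)/2 = 18.35 ft; q_2 = 1.01 × 4.27 × 18.35 = 79.14 ft³/s
w_3 = (56.3 − 24.8)/2 = 15.75 ft; q_3 = 0.67 × 3.09 × 15.75 = 32.61 ft³/s
w_4 = (65.4 − 36.7)/2 = 14.35 ft; q_4 = 0.59 × 2.00 × 14.35 = 16.93 ft³/s
w_5 = (65.4 − 56.3)/2 = 4.55 ft; q_5 = 0.49 × 1.08 × 4.55 = 2.408 ft³/s
Q = Σ qᵢ = 136.6 ft³/s

137 ft³/s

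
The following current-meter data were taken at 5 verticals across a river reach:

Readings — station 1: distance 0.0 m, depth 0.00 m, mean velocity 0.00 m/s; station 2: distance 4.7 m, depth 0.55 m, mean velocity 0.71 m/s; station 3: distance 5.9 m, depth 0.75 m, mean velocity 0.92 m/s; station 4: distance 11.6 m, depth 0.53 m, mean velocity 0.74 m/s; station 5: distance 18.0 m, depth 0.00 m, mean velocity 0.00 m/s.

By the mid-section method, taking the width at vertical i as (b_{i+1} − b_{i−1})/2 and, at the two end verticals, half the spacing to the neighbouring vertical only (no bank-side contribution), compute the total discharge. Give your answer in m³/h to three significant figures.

w_2 = (5.9 − 0.0)/2 = 2.95 m; q_2 = 0.71 × 0.55 × 2.95 = 1.152 m³/s
w_3 = (11.6 − 4.7)/2 = 3.45 m; q_3 = 0.92 × 0.75 × 3.45 = 2.381 m³/s
w_4 = (18.0 − 5.9)/2 = 6.05 m; q_4 = 0.74 × 0.53 × 6.05 = 2.373 m³/s
Stations 1, 5 contribute zero (depth or velocity is 0).
Q = Σ qᵢ = 5.905 m³/s
= 5.905 × 3600 = 21260 m³/h

21300 m³/h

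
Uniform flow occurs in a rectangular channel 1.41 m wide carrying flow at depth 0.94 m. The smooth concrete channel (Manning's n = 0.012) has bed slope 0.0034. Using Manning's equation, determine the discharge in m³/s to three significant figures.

A = b·y = 1.41 × 0.94 = 1.325 m²
P = b + 2y = 1.41 + 2×0.94 = 3.290 m
R = A/P = 1.325/3.290 = 0.4029 m
Q = (1/n)·A·R^(2/3)·S^(1/2) = (1/0.012) × 1.325 × 0.4029^(2/3) × 0.0034^(1/2) = 3.513 m³/s

3.51 m³/s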